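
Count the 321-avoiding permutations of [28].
C_28 = 263747951750360

These 321-avoiding permutations are counted by the Catalan number C_n = (1/(n + 1)) · C(2n, n). For n = 28: C_28 = (1/29) · C(56, 28) = 7648690600760440/29 = 263747951750360.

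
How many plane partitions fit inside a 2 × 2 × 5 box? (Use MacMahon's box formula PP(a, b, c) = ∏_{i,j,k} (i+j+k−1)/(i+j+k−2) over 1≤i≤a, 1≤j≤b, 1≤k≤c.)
PP(2, 2, 5) = 196

Evaluate the triple product over i = 1..2, j = 1..2, k = 1..5. The factors are (2/1) · (3/2) · (4/3) · (5/4) · (6/5) · (3/2) · (4/3) · (5/4) · … (20 factors total). The numerators and denominators telescope so the product is an integer; carrying out the multiplication exactly gives PP(2, 2, 5) = 196.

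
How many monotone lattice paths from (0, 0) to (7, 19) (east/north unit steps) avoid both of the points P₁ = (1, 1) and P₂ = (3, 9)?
Number of paths = 258478

Inclusion–exclusion. Total paths: C(26, 7) = 657800. Through P₁: C(2, 1)·C(24, 6) = 269192. Through P₂: C(12, 3)·C(14, 4) = 220220. Since P₁ is strictly southwest of P₂, a monotone path through both must visit P₁ then P₂; paths through both = C(2, 1)·C(10, 2)·C(14, 4) = 90090. Avoid both = 657800 − 269192 − 220220 + 90090 = 258478.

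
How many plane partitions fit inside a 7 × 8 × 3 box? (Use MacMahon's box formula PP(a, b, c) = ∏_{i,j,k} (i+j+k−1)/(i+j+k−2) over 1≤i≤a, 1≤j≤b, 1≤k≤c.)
PP(7, 8, 3) = 4971151900

Evaluate the triple product over i = 1..7, j = 1..8, k = 1..3. The factors are (2/1) · (3/2) · (4/3) · (3/2) · (4/3) · (5/4) · (4/3) · (5/4) · … (168 factors total). The numerators and denominators telescope so the product is an integer; carrying out the multiplication exactly gives PP(7, 8, 3) = 4971151900.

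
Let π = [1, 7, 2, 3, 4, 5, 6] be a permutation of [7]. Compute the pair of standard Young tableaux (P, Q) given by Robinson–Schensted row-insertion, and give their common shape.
P = [1, 2, 3, 4, 5, 6] / [7];  Q = [1, 2, 4, 5, 6, 7] / [3];  common shape = (6, 1)

Row-insert the values π_1, π_2, … into P one at a time, bumping the leftmost entry strictly greater than the inserted value down to the next row. The recording tableau Q records, in position (i, j), the step at which that cell was added to P.
  Insert 1 (step 1): P = [1];  Q = [1]
  Insert 7 (step 2): P = [1, 7];  Q = [1, 2]
  Insert 2 (step 3): P = [1, 2] / [7];  Q = [1, 2] / [3]
  Insert 3 (step 4): P = [1, 2, 3] / [7];  Q = [1, 2, 4] / [3]
  Insert 4 (step 5): P = [1, 2, 3, 4] / [7];  Q = [1, 2, 4, 5] / [3]
  Insert 5 (step 6): P = [1, 2, 3, 4, 5] / [7];  Q = [1, 2, 4, 5, 6] / [3]
  Insert 6 (step 7): P = [1, 2, 3, 4, 5, 6] / [7];  Q = [1, 2, 4, 5, 6, 7] / [3]
Final shape: (6, 1).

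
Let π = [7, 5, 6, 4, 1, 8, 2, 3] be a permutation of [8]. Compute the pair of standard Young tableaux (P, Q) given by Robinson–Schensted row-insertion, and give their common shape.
P = [1, 2, 3] / [4, 6, 8] / [5] / [7];  Q = [1, 3, 6] / [2, 7, 8] / [4] / [5];  common shape = (3, 3, 1, 1)

Row-insert the values π_1, π_2, … into P one at a time, bumping the leftmost entry strictly greater than the inserted value down to the next row. The recording tableau Q records, in position (i, j), the step at which that cell was added to P.
  Insert 7 (step 1): P = [7];  Q = [1]
  Insert 5 (step 2): P = [5] / [7];  Q = [1] / [2]
  Insert 6 (step 3): P = [5, 6] / [7];  Q = [1, 3] / [2]
  Insert 4 (step 4): P = [4, 6] / [5] / [7];  Q = [1, 3] / [2] / [4]
  Insert 1 (step 5): P = [1, 6] / [4] / [5] / [7];  Q = [1, 3] / [2] / [4] / [5]
  Insert 8 (step 6): P = [1, 6, 8] / [4] / [5] / [7];  Q = [1, 3, 6] / [2] / [4] / [5]
  Insert 2 (step 7): P = [1, 2, 8] / [4, 6] / [5] / [7];  Q = [1, 3, 6] / [2, 7] / [4] / [5]
  Insert 3 (step 8): P = [1, 2, 3] / [4, 6, 8] / [5] / [7];  Q = [1, 3, 6] / [2, 7, 8] / [4] / [5]
Final shape: (3, 3, 1, 1).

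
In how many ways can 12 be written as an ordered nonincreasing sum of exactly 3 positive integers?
p(12, 3 parts) = 12

Partitions of n into exactly k parts ↔ partitions of n − k into at most k parts (subtract 1 from each part). For n = 12, k = 3, the partitions are: 10+1+1, 9+2+1, 8+3+1, 8+2+2, 7+4+1, 7+3+2, 6+5+1, 6+4+2, 6+3+3, 5+5+2, 5+4+3, 4+4+4. Count = 12.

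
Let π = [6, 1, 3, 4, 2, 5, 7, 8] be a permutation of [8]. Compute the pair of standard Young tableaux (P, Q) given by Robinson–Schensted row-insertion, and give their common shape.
P = [1, 2, 4, 5, 7, 8] / [3] / [6];  Q = [1, 3, 4, 6, 7, 8] / [2] / [5];  common shape = (6, 1, 1)

Row-insert the values π_1, π_2, … into P one at a time, bumping the leftmost entry strictly greater than the inserted value down to the next row. The recording tableau Q records, in position (i, j), the step at which that cell was added to P.
  Insert 6 (step 1): P = [6];  Q = [1]
  Insert 1 (step 2): P = [1] / [6];  Q = [1] / [2]
  Insert 3 (step 3): P = [1, 3] / [6];  Q = [1, 3] / [2]
  Insert 4 (step 4): P = [1, 3, 4] / [6];  Q = [1, 3, 4] / [2]
  Insert 2 (step 5): P = [1, 2, 4] / [3] / [6];  Q = [1, 3, 4] / [2] / [5]
  Insert 5 (step 6): P = [1, 2, 4, 5] / [3] / [6];  Q = [1, 3, 4, 6] / [2] / [5]
  Insert 7 (step 7): P = [1, 2, 4, 5, 7] / [3] / [6];  Q = [1, 3, 4, 6, 7] / [2] / [5]
  Insert 8 (step 8): P = [1, 2, 4, 5, 7, 8] / [3] / [6];  Q = [1, 3, 4, 6, 7, 8] / [2] / [5]
Final shape: (6, 1, 1).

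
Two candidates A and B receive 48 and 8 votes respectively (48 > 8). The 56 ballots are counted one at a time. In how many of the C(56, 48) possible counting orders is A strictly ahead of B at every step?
Strict-lead orderings = 1014638625

Total orderings of the 56 votes with 48 for A: C(56, 48) = 1420494075. By the Bertrand ballot formula (Cycle Lemma / reflection principle), the number of orderings in which A is strictly ahead of B throughout is (p − q)/(p + q) · C(p + q, p) = (48 − 8)/(48 + 8) · 1420494075 = 1014638625.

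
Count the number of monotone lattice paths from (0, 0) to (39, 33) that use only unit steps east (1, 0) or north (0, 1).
Number of paths = 345720487753213109040

A monotone lattice path from (0, 0) to (39, 33) consists of 39 east steps and 33 north steps in some order, so it is determined by which 39 of the 72 steps are east. The count is C(72, 39) = 345720487753213109040.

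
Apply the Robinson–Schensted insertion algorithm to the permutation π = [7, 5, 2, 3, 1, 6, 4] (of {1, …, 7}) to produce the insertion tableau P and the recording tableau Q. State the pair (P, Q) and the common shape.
P = [1, 3, 4] / [2, 6] / [5] / [7];  Q = [1, 4, 6] / [2, 7] / [3] / [5];  common shape = (3, 2, 1, 1)

Row-insert the values π_1, π_2, … into P one at a time, bumping the leftmost entry strictly greater than the inserted value down to the next row. The recording tableau Q records, in position (i, j), the step at which that cell was added to P.
  Insert 7 (step 1): P = [7];  Q = [1]
  Insert 5 (step 2): P = [5] / [7];  Q = [1] / [2]
  Insert 2 (step 3): P = [2] / [5] / [7];  Q = [1] / [2] / [3]
  Insert 3 (step 4): P = [2, 3] / [5] / [7];  Q = [1, 4] / [2] / [3]
  Insert 1 (step 5): P = [1, 3] / [2] / [5] / [7];  Q = [1, 4] / [2] / [3] / [5]
  Insert 6 (step 6): P = [1, 3, 6] / [2] / [5] / [7];  Q = [1, 4, 6] / [2] / [3] / [5]
  Insert 4 (step 7): P = [1, 3, 4] / [2, 6] / [5] / [7];  Q = [1, 4, 6] / [2, 7] / [3] / [5]
Final shape: (3, 2, 1, 1).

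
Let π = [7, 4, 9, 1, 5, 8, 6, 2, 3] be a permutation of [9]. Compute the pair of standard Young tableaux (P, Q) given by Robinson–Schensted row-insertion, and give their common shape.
P = [1, 2, 3] / [4, 5, 6] / [7, 8] / [9];  Q = [1, 3, 6] / [2, 5, 9] / [4, 7] / [8];  common shape = (3, 3, 2, 1)

Row-insert the values π_1, π_2, … into P one at a time, bumping the leftmost entry strictly greater than the inserted value down to the next row. The recording tableau Q records, in position (i, j), the step at which that cell was added to P.
  Insert 7 (step 1): P = [7];  Q = [1]
  Insert 4 (step 2): P = [4] / [7];  Q = [1] / [2]
  Insert 9 (step 3): P = [4, 9] / [7];  Q = [1, 3] / [2]
  Insert 1 (step 4): P = [1, 9] / [4] / [7];  Q = [1, 3] / [2] / [4]
  Insert 5 (step 5): P = [1, 5] / [4, 9] / [7];  Q = [1, 3] / [2, 5] / [4]
  Insert 8 (step 6): P = [1, 5, 8] / [4, 9] / [7];  Q = [1, 3, 6] / [2, 5] / [4]
  Insert 6 (step 7): P = [1, 5, 6] / [4, 8] / [7, 9];  Q = [1, 3, 6] / [2, 5] / [4, 7]
  Insert 2 (step 8): P = [1, 2, 6] / [4, 5] / [7, 8] / [9];  Q = [1, 3, 6] / [2, 5] / [4, 7] / [8]
  Insert 3 (step 9): P = [1, 2, 3] / [4, 5, 6] / [7, 8] / [9];  Q = [1, 3, 6] / [2, 5, 9] / [4, 7] / [8]
Final shape: (3, 3, 2, 1).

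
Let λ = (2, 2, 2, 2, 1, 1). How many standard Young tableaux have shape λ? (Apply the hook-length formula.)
# SYT of shape (2, 2, 2, 2, 1, 1) = 90

Hook-length formula: f^λ = n! / Π hook(c), product over all cells c of the Young diagram. For λ = (2, 2, 2, 2, 1, 1), n = 10 boxes. Hook lengths by row (left-to-right, top-to-bottom): [7, 4]; [6, 3]; [5, 2]; [4, 1]; [2]; [1]. Product of hooks = 40320. So f^λ = 10! / 40320 = 3628800 / 40320 = 90.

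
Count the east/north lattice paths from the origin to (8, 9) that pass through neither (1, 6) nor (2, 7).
Number of paths = 22854

Inclusion–exclusion. Total paths: C(17, 8) = 24310. Through P₁: C(7, 1)·C(10, 7) = 840. Through P₂: C(9, 2)·C(8, 6) = 1008. Since P₁ is strictly southwest of P₂, a monotone path through both must visit P₁ then P₂; paths through both = C(7, 1)·C(2, 1)·C(8, 6) = 392. Avoid both = 24310 − 840 − 1008 + 392 = 22854.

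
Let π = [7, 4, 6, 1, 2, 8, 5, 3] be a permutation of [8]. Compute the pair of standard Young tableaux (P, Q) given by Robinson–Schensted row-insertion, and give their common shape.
P = [1, 2, 3] / [4, 5, 8] / [6] / [7];  Q = [1, 3, 6] / [2, 5, 7] / [4] / [8];  common shape = (3, 3, 1, 1)

Row-insert the values π_1, π_2, … into P one at a time, bumping the leftmost entry strictly greater than the inserted value down to the next row. The recording tableau Q records, in position (i, j), the step at which that cell was added to P.
  Insert 7 (step 1): P = [7];  Q = [1]
  Insert 4 (step 2): P = [4] / [7];  Q = [1] / [2]
  Insert 6 (step 3): P = [4, 6] / [7];  Q = [1, 3] / [2]
  Insert 1 (step 4): P = [1, 6] / [4] / [7];  Q = [1, 3] / [2] / [4]
  Insert 2 (step 5): P = [1, 2] / [4, 6] / [7];  Q = [1, 3] / [2, 5] / [4]
  Insert 8 (step 6): P = [1, 2, 8] / [4, 6] / [7];  Q = [1, 3, 6] / [2, 5] / [4]
  Insert 5 (step 7): P = [1, 2, 5] / [4, 6, 8] / [7];  Q = [1, 3, 6] / [2, 5, 7] / [4]
  Insert 3 (step 8): P = [1, 2, 3] / [4, 5, 8] / [6] / [7];  Q = [1, 3, 6] / [2, 5, 7] / [4] / [8]
Final shape: (3, 3, 1, 1).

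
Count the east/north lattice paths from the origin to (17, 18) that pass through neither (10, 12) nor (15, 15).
Number of paths = 2238869674

Inclusion–exclusion. Total paths: C(35, 17) = 4537567650. Through P₁: C(22, 10)·C(13, 7) = 1109644536. Through P₂: C(30, 15)·C(5, 2) = 1551175200. Since P₁ is strictly southwest of P₂, a monotone path through both must visit P₁ then P₂; paths through both = C(22, 10)·C(8, 5)·C(5, 2) = 362121760. Avoid both = 4537567650 − 1109644536 − 1551175200 + 362121760 = 2238869674.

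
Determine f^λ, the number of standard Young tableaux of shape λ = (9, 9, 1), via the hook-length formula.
# SYT of shape (9, 9, 1) = 75582

Hook-length formula: f^λ = n! / Π hook(c), product over all cells c of the Young diagram. For λ = (9, 9, 1), n = 19 boxes. Hook lengths by row (left-to-right, top-to-bottom): [11, 9, 8, 7, 6, 5, 4, 3, 2]; [10, 8, 7, 6, 5, 4, 3, 2, 1]; [1]. Product of hooks = 1609445376000. So f^λ = 19! / 1609445376000 = 121645100408832000 / 1609445376000 = 75582.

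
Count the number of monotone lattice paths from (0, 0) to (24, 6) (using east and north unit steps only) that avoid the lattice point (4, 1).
Number of paths = 328125

Total paths from (0, 0) to (24, 6): C(30, 24) = 593775. Paths through (4, 1): (paths (0, 0) → (4, 1)) × (paths (4, 1) → (24, 6)) = C(5, 4) · C(25, 20) = 5 · 53130 = 265650. Avoidance count = 593775 − 265650 = 328125.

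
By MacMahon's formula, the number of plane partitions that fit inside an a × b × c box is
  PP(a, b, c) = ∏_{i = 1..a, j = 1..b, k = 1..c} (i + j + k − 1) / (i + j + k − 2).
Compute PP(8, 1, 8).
PP(8, 1, 8) = 12870

Evaluate the triple product over i = 1..8, j = 1..1, k = 1..8. The factors are (2/1) · (3/2) · (4/3) · (5/4) · (6/5) · (7/6) · (8/7) · (9/8) · … (64 factors total). The numerators and denominators telescope so the product is an integer; carrying out the multiplication exactly gives PP(8, 1, 8) = 12870.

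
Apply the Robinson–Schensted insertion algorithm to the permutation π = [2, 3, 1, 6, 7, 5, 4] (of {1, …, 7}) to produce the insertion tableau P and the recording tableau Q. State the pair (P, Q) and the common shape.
P = [1, 3, 4, 7] / [2, 5] / [6];  Q = [1, 2, 4, 5] / [3, 6] / [7];  common shape = (4, 2, 1)

Row-insert the values π_1, π_2, … into P one at a time, bumping the leftmost entry strictly greater than the inserted value down to the next row. The recording tableau Q records, in position (i, j), the step at which that cell was added to P.
  Insert 2 (step 1): P = [2];  Q = [1]
  Insert 3 (step 2): P = [2, 3];  Q = [1, 2]
  Insert 1 (step 3): P = [1, 3] / [2];  Q = [1, 2] / [3]
  Insert 6 (step 4): P = [1, 3, 6] / [2];  Q = [1, 2, 4] / [3]
  Insert 7 (step 5): P = [1, 3, 6, 7] / [2];  Q = [1, 2, 4, 5] / [3]
  Insert 5 (step 6): P = [1, 3, 5, 7] / [2, 6];  Q = [1, 2, 4, 5] / [3, 6]
  Insert 4 (step 7): P = [1, 3, 4, 7] / [2, 5] / [6];  Q = [1, 2, 4, 5] / [3, 6] / [7]
Final shape: (4, 2, 1).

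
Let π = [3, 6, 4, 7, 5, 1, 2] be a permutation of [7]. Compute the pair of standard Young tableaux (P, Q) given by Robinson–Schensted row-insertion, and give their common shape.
P = [1, 2, 5] / [3, 4] / [6, 7];  Q = [1, 2, 4] / [3, 5] / [6, 7];  common shape = (3, 2, 2)

Row-insert the values π_1, π_2, … into P one at a time, bumping the leftmost entry strictly greater than the inserted value down to the next row. The recording tableau Q records, in position (i, j), the step at which that cell was added to P.
  Insert 3 (step 1): P = [3];  Q = [1]
  Insert 6 (step 2): P = [3, 6];  Q = [1, 2]
  Insert 4 (step 3): P = [3, 4] / [6];  Q = [1, 2] / [3]
  Insert 7 (step 4): P = [3, 4, 7] / [6];  Q = [1, 2, 4] / [3]
  Insert 5 (step 5): P = [3, 4, 5] / [6, 7];  Q = [1, 2, 4] / [3, 5]
  Insert 1 (step 6): P = [1, 4, 5] / [3, 7] / [6];  Q = [1, 2, 4] / [3, 5] / [6]
  Insert 2 (step 7): P = [1, 2, 5] / [3, 4] / [6, 7];  Q = [1, 2, 4] / [3, 5] / [6, 7]
Final shape: (3, 2, 2).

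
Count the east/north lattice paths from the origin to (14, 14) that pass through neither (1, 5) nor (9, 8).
Number of paths = 26358240

Inclusion–exclusion. Total paths: C(28, 14) = 40116600. Through P₁: C(6, 1)·C(22, 13) = 2984520. Through P₂: C(17, 9)·C(11, 5) = 11231220. Since P₁ is strictly southwest of P₂, a monotone path through both must visit P₁ then P₂; paths through both = C(6, 1)·C(11, 8)·C(11, 5) = 457380. Avoid both = 40116600 − 2984520 − 11231220 + 457380 = 26358240.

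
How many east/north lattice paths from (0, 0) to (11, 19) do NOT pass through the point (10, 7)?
Number of paths = 54374476

Total paths from (0, 0) to (11, 19): C(30, 11) = 54627300. Paths through (10, 7): (paths (0, 0) → (10, 7)) × (paths (10, 7) → (11, 19)) = C(17, 10) · C(13, 1) = 19448 · 13 = 252824. Avoidance count = 54627300 − 252824 = 54374476.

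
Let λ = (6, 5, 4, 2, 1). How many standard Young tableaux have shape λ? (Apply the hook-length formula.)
# SYT of shape (6, 5, 4, 2, 1) = 10720710

Hook-length formula: f^λ = n! / Π hook(c), product over all cells c of the Young diagram. For λ = (6, 5, 4, 2, 1), n = 18 boxes. Hook lengths by row (left-to-right, top-to-bottom): [10, 8, 6, 5, 3, 1]; [8, 6, 4, 3, 1]; [6, 4, 2, 1]; [3, 1]; [1]. Product of hooks = 597196800. So f^λ = 18! / 597196800 = 6402373705728000 / 597196800 = 10720710.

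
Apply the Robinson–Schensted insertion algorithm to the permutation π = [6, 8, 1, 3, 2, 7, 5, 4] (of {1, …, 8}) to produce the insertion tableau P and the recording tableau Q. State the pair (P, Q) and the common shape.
P = [1, 2, 4] / [3, 5] / [6, 7] / [8];  Q = [1, 2, 6] / [3, 4] / [5, 7] / [8];  common shape = (3, 2, 2, 1)

Row-insert the values π_1, π_2, … into P one at a time, bumping the leftmost entry strictly greater than the inserted value down to the next row. The recording tableau Q records, in position (i, j), the step at which that cell was added to P.
  Insert 6 (step 1): P = [6];  Q = [1]
  Insert 8 (step 2): P = [6, 8];  Q = [1, 2]
  Insert 1 (step 3): P = [1, 8] / [6];  Q = [1, 2] / [3]
  Insert 3 (step 4): P = [1, 3] / [6, 8];  Q = [1, 2] / [3, 4]
  Insert 2 (step 5): P = [1, 2] / [3, 8] / [6];  Q = [1, 2] / [3, 4] / [5]
  Insert 7 (step 6): P = [1, 2, 7] / [3, 8] / [6];  Q = [1, 2, 6] / [3, 4] / [5]
  Insert 5 (step 7): P = [1, 2, 5] / [3, 7] / [6, 8];  Q = [1, 2, 6] / [3, 4] / [5, 7]
  Insert 4 (step 8): P = [1, 2, 4] / [3, 5] / [6, 7] / [8];  Q = [1, 2, 6] / [3, 4] / [5, 7] / [8]
Final shape: (3, 2, 2, 1).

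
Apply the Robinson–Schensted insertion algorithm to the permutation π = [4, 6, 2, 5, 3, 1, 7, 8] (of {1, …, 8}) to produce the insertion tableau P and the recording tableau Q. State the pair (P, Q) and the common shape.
P = [1, 3, 7, 8] / [2, 5] / [4] / [6];  Q = [1, 2, 7, 8] / [3, 4] / [5] / [6];  common shape = (4, 2, 1, 1)

Row-insert the values π_1, π_2, … into P one at a time, bumping the leftmost entry strictly greater than the inserted value down to the next row. The recording tableau Q records, in position (i, j), the step at which that cell was added to P.
  Insert 4 (step 1): P = [4];  Q = [1]
  Insert 6 (step 2): P = [4, 6];  Q = [1, 2]
  Insert 2 (step 3): P = [2, 6] / [4];  Q = [1, 2] / [3]
  Insert 5 (step 4): P = [2, 5] / [4, 6];  Q = [1, 2] / [3, 4]
  Insert 3 (step 5): P = [2, 3] / [4, 5] / [6];  Q = [1, 2] / [3, 4] / [5]
  Insert 1 (step 6): P = [1, 3] / [2, 5] / [4] / [6];  Q = [1, 2] / [3, 4] / [5] / [6]
  Insert 7 (step 7): P = [1, 3, 7] / [2, 5] / [4] / [6];  Q = [1, 2, 7] / [3, 4] / [5] / [6]
  Insert 8 (step 8): P = [1, 3, 7, 8] / [2, 5] / [4] / [6];  Q = [1, 2, 7, 8] / [3, 4] / [5] / [6]
Final shape: (4, 2, 1, 1).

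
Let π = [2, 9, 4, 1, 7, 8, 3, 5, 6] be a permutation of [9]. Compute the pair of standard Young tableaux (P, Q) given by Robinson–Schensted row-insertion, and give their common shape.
P = [1, 3, 5, 6] / [2, 4, 7, 8] / [9];  Q = [1, 2, 5, 6] / [3, 7, 8, 9] / [4];  common shape = (4, 4, 1)

Row-insert the values π_1, π_2, … into P one at a time, bumping the leftmost entry strictly greater than the inserted value down to the next row. The recording tableau Q records, in position (i, j), the step at which that cell was added to P.
  Insert 2 (step 1): P = [2];  Q = [1]
  Insert 9 (step 2): P = [2, 9];  Q = [1, 2]
  Insert 4 (step 3): P = [2, 4] / [9];  Q = [1, 2] / [3]
  Insert 1 (step 4): P = [1, 4] / [2] / [9];  Q = [1, 2] / [3] / [4]
  Insert 7 (step 5): P = [1, 4, 7] / [2] / [9];  Q = [1, 2, 5] / [3] / [4]
  Insert 8 (step 6): P = [1, 4, 7, 8] / [2] / [9];  Q = [1, 2, 5, 6] / [3] / [4]
  Insert 3 (step 7): P = [1, 3, 7, 8] / [2, 4] / [9];  Q = [1, 2, 5, 6] / [3, 7] / [4]
  Insert 5 (step 8): P = [1, 3, 5, 8] / [2, 4, 7] / [9];  Q = [1, 2, 5, 6] / [3, 7, 8] / [4]
  Insert 6 (step 9): P = [1, 3, 5, 6] / [2, 4, 7, 8] / [9];  Q = [1, 2, 5, 6] / [3, 7, 8, 9] / [4]
Final shape: (4, 4, 1).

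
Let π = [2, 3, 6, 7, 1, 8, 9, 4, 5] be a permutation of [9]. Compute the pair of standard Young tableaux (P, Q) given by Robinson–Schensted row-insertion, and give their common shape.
P = [1, 3, 4, 5, 8, 9] / [2, 6, 7];  Q = [1, 2, 3, 4, 6, 7] / [5, 8, 9];  common shape = (6, 3)

Row-insert the values π_1, π_2, … into P one at a time, bumping the leftmost entry strictly greater than the inserted value down to the next row. The recording tableau Q records, in position (i, j), the step at which that cell was added to P.
  Insert 2 (step 1): P = [2];  Q = [1]
  Insert 3 (step 2): P = [2, 3];  Q = [1, 2]
  Insert 6 (step 3): P = [2, 3, 6];  Q = [1, 2, 3]
  Insert 7 (step 4): P = [2, 3, 6, 7];  Q = [1, 2, 3, 4]
  Insert 1 (step 5): P = [1, 3, 6, 7] / [2];  Q = [1, 2, 3, 4] / [5]
  Insert 8 (step 6): P = [1, 3, 6, 7, 8] / [2];  Q = [1, 2, 3, 4, 6] / [5]
  Insert 9 (step 7): P = [1, 3, 6, 7, 8, 9] / [2];  Q = [1, 2, 3, 4, 6, 7] / [5]
  Insert 4 (step 8): P = [1, 3, 4, 7, 8, 9] / [2, 6];  Q = [1, 2, 3, 4, 6, 7] / [5, 8]
  Insert 5 (step 9): P = [1, 3, 4, 5, 8, 9] / [2, 6, 7];  Q = [1, 2, 3, 4, 6, 7] / [5, 8, 9]
Final shape: (6, 3).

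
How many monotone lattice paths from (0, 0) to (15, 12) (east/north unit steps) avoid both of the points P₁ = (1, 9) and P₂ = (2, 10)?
Number of paths = 17372230

Inclusion–exclusion. Total paths: C(27, 15) = 17383860. Through P₁: C(10, 1)·C(17, 14) = 6800. Through P₂: C(12, 2)·C(15, 13) = 6930. Since P₁ is strictly southwest of P₂, a monotone path through both must visit P₁ then P₂; paths through both = C(10, 1)·C(2, 1)·C(15, 13) = 2100. Avoid both = 17383860 − 6800 − 6930 + 2100 = 17372230.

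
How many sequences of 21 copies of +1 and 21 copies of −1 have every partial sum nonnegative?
C_21 = 24466267020

These ballot sequences are counted by the Catalan number C_n = (1/(n + 1)) · C(2n, n). For n = 21: C_21 = (1/22) · C(42, 21) = 538257874440/22 = 24466267020.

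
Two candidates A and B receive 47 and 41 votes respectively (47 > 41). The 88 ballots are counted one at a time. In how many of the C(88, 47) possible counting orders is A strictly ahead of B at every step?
Strict-lead orderings = 1461757654003171176295560

Total orderings of the 88 votes with 47 for A: C(88, 47) = 21439112258713177252334880. By the Bertrand ballot formula (Cycle Lemma / reflection principle), the number of orderings in which A is strictly ahead of B throughout is (p − q)/(p + q) · C(p + q, p) = (47 − 41)/(47 + 41) · 21439112258713177252334880 = 1461757654003171176295560.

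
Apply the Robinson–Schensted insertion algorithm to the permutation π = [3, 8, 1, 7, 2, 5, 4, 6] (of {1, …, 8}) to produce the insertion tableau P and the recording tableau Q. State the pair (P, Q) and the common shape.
P = [1, 2, 4, 6] / [3, 5] / [7] / [8];  Q = [1, 2, 6, 8] / [3, 4] / [5] / [7];  common shape = (4, 2, 1, 1)

Row-insert the values π_1, π_2, … into P one at a time, bumping the leftmost entry strictly greater than the inserted value down to the next row. The recording tableau Q records, in position (i, j), the step at which that cell was added to P.
  Insert 3 (step 1): P = [3];  Q = [1]
  Insert 8 (step 2): P = [3, 8];  Q = [1, 2]
  Insert 1 (step 3): P = [1, 8] / [3];  Q = [1, 2] / [3]
  Insert 7 (step 4): P = [1, 7] / [3, 8];  Q = [1, 2] / [3, 4]
  Insert 2 (step 5): P = [1, 2] / [3, 7] / [8];  Q = [1, 2] / [3, 4] / [5]
  Insert 5 (step 6): P = [1, 2, 5] / [3, 7] / [8];  Q = [1, 2, 6] / [3, 4] / [5]
  Insert 4 (step 7): P = [1, 2, 4] / [3, 5] / [7] / [8];  Q = [1, 2, 6] / [3, 4] / [5] / [7]
  Insert 6 (step 8): P = [1, 2, 4, 6] / [3, 5] / [7] / [8];  Q = [1, 2, 6, 8] / [3, 4] / [5] / [7]
Final shape: (4, 2, 1, 1).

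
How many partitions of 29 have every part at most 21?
p(29, parts ≤ 21) = 4520

Use the recurrence p(n, m) = p(n, m−1) + p(n−m, m): either the largest part is < m (count p(n, m−1)) or the largest part is exactly m (remove one copy of m, count p(n−m, m)). With p(0, ·) = 1 this gives p(29, parts ≤ 21) = 4520. (By conjugating Young diagrams, this also counts partitions of 29 into at most 21 parts.)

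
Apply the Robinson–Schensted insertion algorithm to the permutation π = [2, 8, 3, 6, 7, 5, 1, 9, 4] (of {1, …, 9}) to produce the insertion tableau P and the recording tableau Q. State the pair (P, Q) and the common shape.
P = [1, 3, 4, 7, 9] / [2, 5] / [6] / [8];  Q = [1, 2, 4, 5, 8] / [3, 9] / [6] / [7];  common shape = (5, 2, 1, 1)

Row-insert the values π_1, π_2, … into P one at a time, bumping the leftmost entry strictly greater than the inserted value down to the next row. The recording tableau Q records, in position (i, j), the step at which that cell was added to P.
  Insert 2 (step 1): P = [2];  Q = [1]
  Insert 8 (step 2): P = [2, 8];  Q = [1, 2]
  Insert 3 (step 3): P = [2, 3] / [8];  Q = [1, 2] / [3]
  Insert 6 (step 4): P = [2, 3, 6] / [8];  Q = [1, 2, 4] / [3]
  Insert 7 (step 5): P = [2, 3, 6, 7] / [8];  Q = [1, 2, 4, 5] / [3]
  Insert 5 (step 6): P = [2, 3, 5, 7] / [6] / [8];  Q = [1, 2, 4, 5] / [3] / [6]
  Insert 1 (step 7): P = [1, 3, 5, 7] / [2] / [6] / [8];  Q = [1, 2, 4, 5] / [3] / [6] / [7]
  Insert 9 (step 8): P = [1, 3, 5, 7, 9] / [2] / [6] / [8];  Q = [1, 2, 4, 5, 8] / [3] / [6] / [7]
  Insert 4 (step 9): P = [1, 3, 4, 7, 9] / [2, 5] / [6] / [8];  Q = [1, 2, 4, 5, 8] / [3, 9] / [6] / [7]
Final shape: (5, 2, 1, 1).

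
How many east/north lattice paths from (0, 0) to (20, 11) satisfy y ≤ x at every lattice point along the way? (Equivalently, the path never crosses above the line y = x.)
Number of paths = 40320150

By the reflection principle (André's argument), the number of monotone paths to (20, 11) with n ≤ m that never go above y = x is C(31, 20) − C(31, 21) = 84672315 − 44352165 = 40320150.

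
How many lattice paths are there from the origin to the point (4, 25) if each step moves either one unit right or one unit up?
Number of paths = 23751

A monotone lattice path from (0, 0) to (4, 25) consists of 4 east steps and 25 north steps in some order, so it is determined by which 4 of the 29 steps are east. The count is C(29, 4) = 23751.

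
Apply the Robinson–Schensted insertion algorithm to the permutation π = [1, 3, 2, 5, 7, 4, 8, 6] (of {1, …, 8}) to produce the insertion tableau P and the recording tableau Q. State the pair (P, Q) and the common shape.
P = [1, 2, 4, 6, 8] / [3, 5, 7];  Q = [1, 2, 4, 5, 7] / [3, 6, 8];  common shape = (5, 3)

Row-insert the values π_1, π_2, … into P one at a time, bumping the leftmost entry strictly greater than the inserted value down to the next row. The recording tableau Q records, in position (i, j), the step at which that cell was added to P.
  Insert 1 (step 1): P = [1];  Q = [1]
  Insert 3 (step 2): P = [1, 3];  Q = [1, 2]
  Insert 2 (step 3): P = [1, 2] / [3];  Q = [1, 2] / [3]
  Insert 5 (step 4): P = [1, 2, 5] / [3];  Q = [1, 2, 4] / [3]
  Insert 7 (step 5): P = [1, 2, 5, 7] / [3];  Q = [1, 2, 4, 5] / [3]
  Insert 4 (step 6): P = [1, 2, 4, 7] / [3, 5];  Q = [1, 2, 4, 5] / [3, 6]
  Insert 8 (step 7): P = [1, 2, 4, 7, 8] / [3, 5];  Q = [1, 2, 4, 5, 7] / [3, 6]
  Insert 6 (step 8): P = [1, 2, 4, 6, 8] / [3, 5, 7];  Q = [1, 2, 4, 5, 7] / [3, 6, 8]
Final shape: (5, 3).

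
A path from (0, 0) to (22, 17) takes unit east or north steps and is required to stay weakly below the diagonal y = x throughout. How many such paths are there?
Number of paths = 13309856820

By the reflection principle (André's argument), the number of monotone paths to (22, 17) with n ≤ m that never go above y = x is C(39, 22) − C(39, 23) = 51021117810 − 37711260990 = 13309856820.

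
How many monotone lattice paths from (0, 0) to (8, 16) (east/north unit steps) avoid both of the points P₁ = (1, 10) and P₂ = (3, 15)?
Number of paths = 713085

Inclusion–exclusion. Total paths: C(24, 8) = 735471. Through P₁: C(11, 1)·C(13, 7) = 18876. Through P₂: C(18, 3)·C(6, 5) = 4896. Since P₁ is strictly southwest of P₂, a monotone path through both must visit P₁ then P₂; paths through both = C(11, 1)·C(7, 2)·C(6, 5) = 1386. Avoid both = 735471 − 18876 − 4896 + 1386 = 713085.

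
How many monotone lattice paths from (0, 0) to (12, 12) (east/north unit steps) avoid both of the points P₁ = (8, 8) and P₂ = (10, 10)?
Number of paths = 1158040

Inclusion–exclusion. Total paths: C(24, 12) = 2704156. Through P₁: C(16, 8)·C(8, 4) = 900900. Through P₂: C(20, 10)·C(4, 2) = 1108536. Since P₁ is strictly southwest of P₂, a monotone path through both must visit P₁ then P₂; paths through both = C(16, 8)·C(4, 2)·C(4, 2) = 463320. Avoid both = 2704156 − 900900 − 1108536 + 463320 = 1158040.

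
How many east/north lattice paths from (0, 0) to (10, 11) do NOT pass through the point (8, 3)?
Number of paths = 345291

Total paths from (0, 0) to (10, 11): C(21, 10) = 352716. Paths through (8, 3): (paths (0, 0) → (8, 3)) × (paths (8, 3) → (10, 11)) = C(11, 8) · C(10, 2) = 165 · 45 = 7425. Avoidance count = 352716 − 7425 = 345291.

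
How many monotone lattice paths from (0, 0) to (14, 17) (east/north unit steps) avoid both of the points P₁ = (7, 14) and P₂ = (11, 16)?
Number of paths = 206054145

Inclusion–exclusion. Total paths: C(31, 14) = 265182525. Through P₁: C(21, 7)·C(10, 7) = 13953600. Through P₂: C(27, 11)·C(4, 3) = 52151580. Since P₁ is strictly southwest of P₂, a monotone path through both must visit P₁ then P₂; paths through both = C(21, 7)·C(6, 4)·C(4, 3) = 6976800. Avoid both = 265182525 − 13953600 − 52151580 + 6976800 = 206054145.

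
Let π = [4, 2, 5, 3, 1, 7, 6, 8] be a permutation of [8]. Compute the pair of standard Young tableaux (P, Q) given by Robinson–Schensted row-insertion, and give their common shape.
P = [1, 3, 6, 8] / [2, 5, 7] / [4];  Q = [1, 3, 6, 8] / [2, 4, 7] / [5];  common shape = (4, 3, 1)

Row-insert the values π_1, π_2, … into P one at a time, bumping the leftmost entry strictly greater than the inserted value down to the next row. The recording tableau Q records, in position (i, j), the step at which that cell was added to P.
  Insert 4 (step 1): P = [4];  Q = [1]
  Insert 2 (step 2): P = [2] / [4];  Q = [1] / [2]
  Insert 5 (step 3): P = [2, 5] / [4];  Q = [1, 3] / [2]
  Insert 3 (step 4): P = [2, 3] / [4, 5];  Q = [1, 3] / [2, 4]
  Insert 1 (step 5): P = [1, 3] / [2, 5] / [4];  Q = [1, 3] / [2, 4] / [5]
  Insert 7 (step 6): P = [1, 3, 7] / [2, 5] / [4];  Q = [1, 3, 6] / [2, 4] / [5]
  Insert 6 (step 7): P = [1, 3, 6] / [2, 5, 7] / [4];  Q = [1, 3, 6] / [2, 4, 7] / [5]
  Insert 8 (step 8): P = [1, 3, 6, 8] / [2, 5, 7] / [4];  Q = [1, 3, 6, 8] / [2, 4, 7] / [5]
Final shape: (4, 3, 1).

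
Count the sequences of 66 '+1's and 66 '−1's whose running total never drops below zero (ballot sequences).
C_66 = 5632681584560312734993915705849145100

These ballot sequences are counted by the Catalan number C_n = (1/(n + 1)) · C(2n, n). For n = 66: C_66 = (1/67) · C(132, 66) = 377389666165540953244592352291892721700/67 = 5632681584560312734993915705849145100.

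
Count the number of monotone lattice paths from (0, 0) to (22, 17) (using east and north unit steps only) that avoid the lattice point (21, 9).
Number of paths = 50892353460

Total paths from (0, 0) to (22, 17): C(39, 22) = 51021117810. Paths through (21, 9): (paths (0, 0) → (21, 9)) × (paths (21, 9) → (22, 17)) = C(30, 21) · C(9, 1) = 14307150 · 9 = 128764350. Avoidance count = 51021117810 − 128764350 = 50892353460.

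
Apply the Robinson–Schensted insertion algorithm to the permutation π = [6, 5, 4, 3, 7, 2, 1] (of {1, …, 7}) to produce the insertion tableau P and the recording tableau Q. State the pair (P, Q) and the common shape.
P = [1, 7] / [2] / [3] / [4] / [5] / [6];  Q = [1, 5] / [2] / [3] / [4] / [6] / [7];  common shape = (2, 1, 1, 1, 1, 1)

Row-insert the values π_1, π_2, … into P one at a time, bumping the leftmost entry strictly greater than the inserted value down to the next row. The recording tableau Q records, in position (i, j), the step at which that cell was added to P.
  Insert 6 (step 1): P = [6];  Q = [1]
  Insert 5 (step 2): P = [5] / [6];  Q = [1] / [2]
  Insert 4 (step 3): P = [4] / [5] / [6];  Q = [1] / [2] / [3]
  Insert 3 (step 4): P = [3] / [4] / [5] / [6];  Q = [1] / [2] / [3] / [4]
  Insert 7 (step 5): P = [3, 7] / [4] / [5] / [6];  Q = [1, 5] / [2] / [3] / [4]
  Insert 2 (step 6): P = [2, 7] / [3] / [4] / [5] / [6];  Q = [1, 5] / [2] / [3] / [4] / [6]
  Insert 1 (step 7): P = [1, 7] / [2] / [3] / [4] / [5] / [6];  Q = [1, 5] / [2] / [3] / [4] / [6] / [7]
Final shape: (2, 1, 1, 1, 1, 1).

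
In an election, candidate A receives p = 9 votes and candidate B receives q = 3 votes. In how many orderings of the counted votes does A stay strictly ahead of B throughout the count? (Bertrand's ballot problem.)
Strict-lead orderings = 110

Total orderings of the 12 votes with 9 for A: C(12, 9) = 220. By the Bertrand ballot formula (Cycle Lemma / reflection principle), the number of orderings in which A is strictly ahead of B throughout is (p − q)/(p + q) · C(p + q, p) = (9 − 3)/(9 + 3) · 220 = 110.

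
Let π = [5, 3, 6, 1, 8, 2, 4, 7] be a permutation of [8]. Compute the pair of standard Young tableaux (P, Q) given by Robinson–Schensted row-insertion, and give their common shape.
P = [1, 2, 4, 7] / [3, 6, 8] / [5];  Q = [1, 3, 5, 8] / [2, 6, 7] / [4];  common shape = (4, 3, 1)

Row-insert the values π_1, π_2, … into P one at a time, bumping the leftmost entry strictly greater than the inserted value down to the next row. The recording tableau Q records, in position (i, j), the step at which that cell was added to P.
  Insert 5 (step 1): P = [5];  Q = [1]
  Insert 3 (step 2): P = [3] / [5];  Q = [1] / [2]
  Insert 6 (step 3): P = [3, 6] / [5];  Q = [1, 3] / [2]
  Insert 1 (step 4): P = [1, 6] / [3] / [5];  Q = [1, 3] / [2] / [4]
  Insert 8 (step 5): P = [1, 6, 8] / [3] / [5];  Q = [1, 3, 5] / [2] / [4]
  Insert 2 (step 6): P = [1, 2, 8] / [3, 6] / [5];  Q = [1, 3, 5] / [2, 6] / [4]
  Insert 4 (step 7): P = [1, 2, 4] / [3, 6, 8] / [5];  Q = [1, 3, 5] / [2, 6, 7] / [4]
  Insert 7 (step 8): P = [1, 2, 4, 7] / [3, 6, 8] / [5];  Q = [1, 3, 5, 8] / [2, 6, 7] / [4]
Final shape: (4, 3, 1).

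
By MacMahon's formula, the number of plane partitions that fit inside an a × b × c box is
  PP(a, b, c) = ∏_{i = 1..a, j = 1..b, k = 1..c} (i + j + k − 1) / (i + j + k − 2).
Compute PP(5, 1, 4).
PP(5, 1, 4) = 126

Evaluate the triple product over i = 1..5, j = 1..1, k = 1..4. The factors are (2/1) · (3/2) · (4/3) · (5/4) · (3/2) · (4/3) · (5/4) · (6/5) · … (20 factors total). The numerators and denominators telescope so the product is an integer; carrying out the multiplication exactly gives PP(5, 1, 4) = 126.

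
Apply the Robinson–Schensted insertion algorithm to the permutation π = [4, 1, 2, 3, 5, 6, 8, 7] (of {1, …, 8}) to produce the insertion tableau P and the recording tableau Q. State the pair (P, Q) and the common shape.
P = [1, 2, 3, 5, 6, 7] / [4, 8];  Q = [1, 3, 4, 5, 6, 7] / [2, 8];  common shape = (6, 2)

Row-insert the values π_1, π_2, … into P one at a time, bumping the leftmost entry strictly greater than the inserted value down to the next row. The recording tableau Q records, in position (i, j), the step at which that cell was added to P.
  Insert 4 (step 1): P = [4];  Q = [1]
  Insert 1 (step 2): P = [1] / [4];  Q = [1] / [2]
  Insert 2 (step 3): P = [1, 2] / [4];  Q = [1, 3] / [2]
  Insert 3 (step 4): P = [1, 2, 3] / [4];  Q = [1, 3, 4] / [2]
  Insert 5 (step 5): P = [1, 2, 3, 5] / [4];  Q = [1, 3, 4, 5] / [2]
  Insert 6 (step 6): P = [1, 2, 3, 5, 6] / [4];  Q = [1, 3, 4, 5, 6] / [2]
  Insert 8 (step 7): P = [1, 2, 3, 5, 6, 8] / [4];  Q = [1, 3, 4, 5, 6, 7] / [2]
  Insert 7 (step 8): P = [1, 2, 3, 5, 6, 7] / [4, 8];  Q = [1, 3, 4, 5, 6, 7] / [2, 8]
Final shape: (6, 2).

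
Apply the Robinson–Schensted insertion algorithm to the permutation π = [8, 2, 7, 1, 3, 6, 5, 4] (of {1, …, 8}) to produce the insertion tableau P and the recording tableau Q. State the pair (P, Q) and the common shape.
P = [1, 3, 4] / [2, 5] / [6] / [7] / [8];  Q = [1, 3, 6] / [2, 5] / [4] / [7] / [8];  common shape = (3, 2, 1, 1, 1)

Row-insert the values π_1, π_2, … into P one at a time, bumping the leftmost entry strictly greater than the inserted value down to the next row. The recording tableau Q records, in position (i, j), the step at which that cell was added to P.
  Insert 8 (step 1): P = [8];  Q = [1]
  Insert 2 (step 2): P = [2] / [8];  Q = [1] / [2]
  Insert 7 (step 3): P = [2, 7] / [8];  Q = [1, 3] / [2]
  Insert 1 (step 4): P = [1, 7] / [2] / [8];  Q = [1, 3] / [2] / [4]
  Insert 3 (step 5): P = [1, 3] / [2, 7] / [8];  Q = [1, 3] / [2, 5] / [4]
  Insert 6 (step 6): P = [1, 3, 6] / [2, 7] / [8];  Q = [1, 3, 6] / [2, 5] / [4]
  Insert 5 (step 7): P = [1, 3, 5] / [2, 6] / [7] / [8];  Q = [1, 3, 6] / [2, 5] / [4] / [7]
  Insert 4 (step 8): P = [1, 3, 4] / [2, 5] / [6] / [7] / [8];  Q = [1, 3, 6] / [2, 5] / [4] / [7] / [8]
Final shape: (3, 2, 1, 1, 1).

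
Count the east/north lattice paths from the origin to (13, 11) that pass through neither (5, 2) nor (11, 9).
Number of paths = 1194090

Inclusion–exclusion. Total paths: C(24, 13) = 2496144. Through P₁: C(7, 5)·C(17, 8) = 510510. Through P₂: C(20, 11)·C(4, 2) = 1007760. Since P₁ is strictly southwest of P₂, a monotone path through both must visit P₁ then P₂; paths through both = C(7, 5)·C(13, 6)·C(4, 2) = 216216. Avoid both = 2496144 − 510510 − 1007760 + 216216 = 1194090.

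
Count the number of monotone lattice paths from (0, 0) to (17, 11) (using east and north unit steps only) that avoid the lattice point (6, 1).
Number of paths = 19005168

Total paths from (0, 0) to (17, 11): C(28, 17) = 21474180. Paths through (6, 1): (paths (0, 0) → (6, 1)) × (paths (6, 1) → (17, 11)) = C(7, 6) · C(21, 11) = 7 · 352716 = 2469012. Avoidance count = 21474180 − 2469012 = 19005168.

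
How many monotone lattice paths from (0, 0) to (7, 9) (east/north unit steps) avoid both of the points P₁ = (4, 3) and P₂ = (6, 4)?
Number of paths = 7870

Inclusion–exclusion. Total paths: C(16, 7) = 11440. Through P₁: C(7, 4)·C(9, 3) = 2940. Through P₂: C(10, 6)·C(6, 1) = 1260. Since P₁ is strictly southwest of P₂, a monotone path through both must visit P₁ then P₂; paths through both = C(7, 4)·C(3, 2)·C(6, 1) = 630. Avoid both = 11440 − 2940 − 1260 + 630 = 7870.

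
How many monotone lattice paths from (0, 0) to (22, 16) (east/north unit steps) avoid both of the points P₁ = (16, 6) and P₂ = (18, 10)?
Number of paths = 19121651376

Inclusion–exclusion. Total paths: C(38, 22) = 22239974430. Through P₁: C(22, 16)·C(16, 6) = 597500904. Through P₂: C(28, 18)·C(10, 4) = 2755853100. Since P₁ is strictly southwest of P₂, a monotone path through both must visit P₁ then P₂; paths through both = C(22, 16)·C(6, 2)·C(10, 4) = 235030950. Avoid both = 22239974430 − 597500904 − 2755853100 + 235030950 = 19121651376.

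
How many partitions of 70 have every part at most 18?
p(70, parts ≤ 18) = 2648233

Use the recurrence p(n, m) = p(n, m−1) + p(n−m, m): either the largest part is < m (count p(n, m−1)) or the largest part is exactly m (remove one copy of m, count p(n−m, m)). With p(0, ·) = 1 this gives p(70, parts ≤ 18) = 2648233. (By conjugating Young diagrams, this also counts partitions of 70 into at most 18 parts.)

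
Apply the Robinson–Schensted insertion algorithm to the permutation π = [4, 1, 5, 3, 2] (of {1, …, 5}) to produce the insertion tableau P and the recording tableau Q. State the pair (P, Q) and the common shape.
P = [1, 2] / [3, 5] / [4];  Q = [1, 3] / [2, 4] / [5];  common shape = (2, 2, 1)

Row-insert the values π_1, π_2, … into P one at a time, bumping the leftmost entry strictly greater than the inserted value down to the next row. The recording tableau Q records, in position (i, j), the step at which that cell was added to P.
  Insert 4 (step 1): P = [4];  Q = [1]
  Insert 1 (step 2): P = [1] / [4];  Q = [1] / [2]
  Insert 5 (step 3): P = [1, 5] / [4];  Q = [1, 3] / [2]
  Insert 3 (step 4): P = [1, 3] / [4, 5];  Q = [1, 3] / [2, 4]
  Insert 2 (step 5): P = [1, 2] / [3, 5] / [4];  Q = [1, 3] / [2, 4] / [5]
Final shape: (2, 2, 1).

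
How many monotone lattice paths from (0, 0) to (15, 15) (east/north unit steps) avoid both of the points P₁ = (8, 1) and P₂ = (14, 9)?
Number of paths = 148539859

Inclusion–exclusion. Total paths: C(30, 15) = 155117520. Through P₁: C(9, 8)·C(21, 7) = 1046520. Through P₂: C(23, 14)·C(7, 1) = 5720330. Since P₁ is strictly southwest of P₂, a monotone path through both must visit P₁ then P₂; paths through both = C(9, 8)·C(14, 6)·C(7, 1) = 189189. Avoid both = 155117520 − 1046520 − 5720330 + 189189 = 148539859.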